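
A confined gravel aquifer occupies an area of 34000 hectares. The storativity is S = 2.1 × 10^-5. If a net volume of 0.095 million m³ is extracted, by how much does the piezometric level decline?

A = 34000 hectares = 3.4 × 10^8 m²
ΔV = 0.095 million m³ = 95000 m³
Δh = ΔV / (S × A) = 95000 m³ / (2.1 × 10^-5 × 3.4 × 10^8 m²) = 13.31 m

Δh ≈ 13.3 m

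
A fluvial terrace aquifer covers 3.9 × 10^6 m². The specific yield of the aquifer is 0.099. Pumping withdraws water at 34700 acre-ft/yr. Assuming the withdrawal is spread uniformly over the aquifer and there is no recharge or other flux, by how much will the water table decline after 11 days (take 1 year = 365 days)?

Q = 34700 acre-ft/yr = 1.173 × 10^5 m³/d
ΔV = Q × t = 1.173 × 10^5 m³/d × 11 d = 1.29 × 10^6 m³
Δh = ΔV / (Sy × A) = 1.29 × 10^6 / (0.099 × 3.9 × 10^6) = 3.341 m

Δh ≈ 3.34 m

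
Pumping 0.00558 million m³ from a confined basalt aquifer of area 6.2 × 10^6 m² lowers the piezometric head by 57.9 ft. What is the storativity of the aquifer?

Δh = 57.9 ft = 17.65 m
ΔV = 0.00558 million m³ = 5580 m³
S = ΔV / (A × Δh) = 5580 m³ / (6.2 × 10^6 m² × 17.65 m) = 5.1 × 10^-5

S ≈ 5.1 × 10^-5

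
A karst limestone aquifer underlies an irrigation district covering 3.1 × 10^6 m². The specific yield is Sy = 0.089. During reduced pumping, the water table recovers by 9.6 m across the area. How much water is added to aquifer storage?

ΔV ≈ 2.65 × 10^6 m³

ΔV = Sy × A × Δh = 0.089 × 3.1 × 10^6 m² × 9.6 m = 2.649 × 10^6 m³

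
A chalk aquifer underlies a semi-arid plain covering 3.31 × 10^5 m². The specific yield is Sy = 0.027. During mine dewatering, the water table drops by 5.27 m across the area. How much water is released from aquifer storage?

ΔV = Sy × A × Δh = 0.027 × 3.31 × 10^5 m² × 5.27 m = 47100 m³

ΔV ≈ 47100 m³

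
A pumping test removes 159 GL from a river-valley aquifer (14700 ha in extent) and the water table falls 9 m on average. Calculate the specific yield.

A = 14700 ha = 1.47 × 10^8 m²
ΔV = 159 GL = 1.59 × 10^8 m³
Sy = ΔV / (A × Δh) = 1.59 × 10^8 m³ / (1.47 × 10^8 m² × 9 m) = 0.1202

Sy ≈ 0.12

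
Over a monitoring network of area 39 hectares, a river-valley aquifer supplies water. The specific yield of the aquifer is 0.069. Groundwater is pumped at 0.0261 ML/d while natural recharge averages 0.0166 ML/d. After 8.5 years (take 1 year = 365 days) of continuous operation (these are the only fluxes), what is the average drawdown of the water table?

A = 39 hectares = 3.9 × 10^5 m²
Net abstraction = 0.0261 − 0.0166 = 0.0095 ML/d
Q_net = 0.0095 ML/d = 9.5 m³/d
t = 8.5 years = 3102 d
ΔV = Q × t = 9.5 m³/d × 3102 d = 29470 m³
Δh = ΔV / (Sy × A) = 29470 / (0.069 × 3.9 × 10^5) = 1.095 m

Δh ≈ 1.1 m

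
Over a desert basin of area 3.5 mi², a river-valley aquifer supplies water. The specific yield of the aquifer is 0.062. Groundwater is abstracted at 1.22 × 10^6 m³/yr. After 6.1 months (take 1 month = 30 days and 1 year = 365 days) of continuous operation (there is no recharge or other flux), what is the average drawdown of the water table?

Δh ≈ 1.09 m

A = 3.5 mi² = 9.065 × 10^6 m²
Q = 1.22 × 10^6 m³/yr = 3342 m³/d
t = 6.1 months = 183 d
ΔV = Q × t = 3342 m³/d × 183 d = 6.117 × 10^5 m³
Δh = ΔV / (Sy × A) = 6.117 × 10^5 / (0.062 × 9.065 × 10^6) = 1.088 m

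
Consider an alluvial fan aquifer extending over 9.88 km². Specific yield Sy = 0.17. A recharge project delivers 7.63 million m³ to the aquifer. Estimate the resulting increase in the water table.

A = 9.88 km² = 9.88 × 10^6 m²
ΔV = 7.63 million m³ = 7.63 × 10^6 m³
Δh = ΔV / (Sy × A) = 7.63 × 10^6 m³ / (0.17 × 9.88 × 10^6 m²) = 4.543 m

Δh ≈ 4.54 m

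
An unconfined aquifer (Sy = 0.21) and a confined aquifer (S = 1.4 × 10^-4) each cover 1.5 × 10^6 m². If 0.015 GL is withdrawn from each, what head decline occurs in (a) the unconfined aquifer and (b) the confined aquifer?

Δh_u ≈ 0.0476 m; Δh_c ≈ 71.4 m

ΔV = 0.015 GL = 15000 m³
Unconfined: Δh_u = ΔV/(Sy·A) = 15000/(0.21 × 1.5 × 10^6) = 0.04762 m
Confined: Δh_c = ΔV/(S·A) = 15000/(1.4 × 10^-4 × 1.5 × 10^6) = 71.43 m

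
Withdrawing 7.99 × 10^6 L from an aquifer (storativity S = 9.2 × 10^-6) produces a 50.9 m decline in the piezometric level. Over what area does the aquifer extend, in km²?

ΔV = 7.99 × 10^6 L = 7990 m³
A = ΔV / (S × Δh) = 7990 / (9.2 × 10^-6 × 50.9) = 1.706 × 10^7 m²
A = 1.706 × 10^7 m² = 17.06 km²

A ≈ 17.1 km²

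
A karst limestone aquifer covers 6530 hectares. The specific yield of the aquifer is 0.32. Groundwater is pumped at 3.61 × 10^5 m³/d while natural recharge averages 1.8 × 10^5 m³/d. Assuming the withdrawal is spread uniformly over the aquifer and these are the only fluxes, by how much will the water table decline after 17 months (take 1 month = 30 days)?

A = 6530 hectares = 6.53 × 10^7 m²
Net abstraction = 3.61 × 10^5 − 1.8 × 10^5 = 1.81 × 10^5 m³/d
t = 17 months = 510 d
ΔV = Q × t = 1.81 × 10^5 m³/d × 510 d = 9.231 × 10^7 m³
Δh = ΔV / (Sy × A) = 9.231 × 10^7 / (0.32 × 6.53 × 10^7) = 4.418 m

Δh ≈ 4.42 m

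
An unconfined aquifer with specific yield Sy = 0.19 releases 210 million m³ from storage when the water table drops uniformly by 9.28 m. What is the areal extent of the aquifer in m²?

A ≈ 1.19 × 10^8 m²

ΔV = 210 million m³ = 2.1 × 10^8 m³
A = ΔV / (Sy × Δh) = 2.1 × 10^8 / (0.19 × 9.28) = 1.191 × 10^8 m²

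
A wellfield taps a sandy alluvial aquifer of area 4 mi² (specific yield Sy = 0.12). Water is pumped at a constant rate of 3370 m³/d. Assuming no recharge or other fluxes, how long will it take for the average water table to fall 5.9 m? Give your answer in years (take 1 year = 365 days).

A = 4 mi² = 1.036 × 10^7 m²
ΔV = Sy × A × Δh = 0.12 × 1.036 × 10^7 × 5.9 = 7.335 × 10^6 m³
t = ΔV / Q = 7.335 × 10^6 m³ / 3370 m³/d = 2177 d
t = 2177 d ≈ 5.963 years

t ≈ 5.96 years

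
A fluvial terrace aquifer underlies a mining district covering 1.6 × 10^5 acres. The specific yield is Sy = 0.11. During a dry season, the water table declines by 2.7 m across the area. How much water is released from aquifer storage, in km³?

ΔV ≈ 0.192 km³

A = 1.6 × 10^5 acres = 6.475 × 10^8 m²
ΔV = Sy × A × Δh = 0.11 × 6.475 × 10^8 m² × 2.7 m = 1.923 × 10^8 m³
ΔV = 1.923 × 10^8 m³ = 0.1923 km³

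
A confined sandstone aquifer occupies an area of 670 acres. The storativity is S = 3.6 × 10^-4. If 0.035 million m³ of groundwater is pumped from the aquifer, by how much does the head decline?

A = 670 acres = 2.711 × 10^6 m²
ΔV = 0.035 million m³ = 35000 m³
Δh = ΔV / (S × A) = 35000 m³ / (3.6 × 10^-4 × 2.711 × 10^6 m²) = 35.86 m

Δh ≈ 35.9 m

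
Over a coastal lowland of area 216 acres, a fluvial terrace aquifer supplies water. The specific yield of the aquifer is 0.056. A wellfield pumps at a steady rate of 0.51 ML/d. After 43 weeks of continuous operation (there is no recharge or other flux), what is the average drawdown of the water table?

Δh ≈ 3.14 m

A = 216 acres = 8.741 × 10^5 m²
Q = 0.51 ML/d = 510 m³/d
t = 43 weeks = 301 d
ΔV = Q × t = 510 m³/d × 301 d = 1.535 × 10^5 m³
Δh = ΔV / (Sy × A) = 1.535 × 10^5 / (0.056 × 8.741 × 10^5) = 3.136 m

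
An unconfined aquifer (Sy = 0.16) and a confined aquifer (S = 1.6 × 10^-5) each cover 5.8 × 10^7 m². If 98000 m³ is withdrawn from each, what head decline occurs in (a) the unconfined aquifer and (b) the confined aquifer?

Unconfined: Δh_u = ΔV/(Sy·A) = 98000/(0.16 × 5.8 × 10^7) = 0.01056 m
Confined: Δh_c = ΔV/(S·A) = 98000/(1.6 × 10^-5 × 5.8 × 10^7) = 105.6 m

Δh_u ≈ 0.0106 m; Δh_c ≈ 106 m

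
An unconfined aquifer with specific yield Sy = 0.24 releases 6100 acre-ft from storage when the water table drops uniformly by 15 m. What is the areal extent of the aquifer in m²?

ΔV = 6100 acre-ft = 7.524 × 10^6 m³
A = ΔV / (Sy × Δh) = 7.524 × 10^6 / (0.24 × 15) = 2.09 × 10^6 m²

A ≈ 2.09 × 10^6 m²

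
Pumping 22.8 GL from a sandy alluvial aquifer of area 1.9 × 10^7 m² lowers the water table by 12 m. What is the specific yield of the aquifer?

ΔV = 22.8 GL = 2.28 × 10^7 m³
Sy = ΔV / (A × Δh) = 2.28 × 10^7 m³ / (1.9 × 10^7 m² × 12 m) = 0.1

Sy ≈ 0.1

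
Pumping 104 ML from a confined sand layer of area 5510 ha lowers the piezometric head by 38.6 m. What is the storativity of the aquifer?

S ≈ 4.9 × 10^-5

A = 5510 ha = 5.51 × 10^7 m²
ΔV = 104 ML = 1.04 × 10^5 m³
S = ΔV / (A × Δh) = 1.04 × 10^5 m³ / (5.51 × 10^7 m² × 38.6 m) = 4.89 × 10^-5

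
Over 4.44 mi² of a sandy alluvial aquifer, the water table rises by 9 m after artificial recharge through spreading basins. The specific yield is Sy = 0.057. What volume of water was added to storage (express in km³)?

A = 4.44 mi² = 1.15 × 10^7 m²
ΔV = Sy × A × Δh = 0.057 × 1.15 × 10^7 m² × 9 m = 5.899 × 10^6 m³
ΔV = 5.899 × 10^6 m³ = 0.005899 km³

ΔV ≈ 0.0059 km³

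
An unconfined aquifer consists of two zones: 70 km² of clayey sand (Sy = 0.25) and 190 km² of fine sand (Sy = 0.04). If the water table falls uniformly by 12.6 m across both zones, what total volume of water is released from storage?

A₁ = 70 km² = 7 × 10^7 m²; A₂ = 190 km² = 1.9 × 10^8 m²
ΔV₁ = 0.25 × 7 × 10^7 × 12.6 = 2.205 × 10^8 m³
ΔV₂ = 0.04 × 1.9 × 10^8 × 12.6 = 9.576 × 10^7 m³
ΔV = ΔV₁ + ΔV₂ = 3.163 × 10^8 m³

ΔV ≈ 3.16 × 10^8 m³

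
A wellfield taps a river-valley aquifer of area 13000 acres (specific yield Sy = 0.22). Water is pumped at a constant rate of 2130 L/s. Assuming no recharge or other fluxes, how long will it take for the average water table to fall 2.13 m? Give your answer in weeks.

t ≈ 19.1 weeks

A = 13000 acres = 5.261 × 10^7 m²
ΔV = Sy × A × Δh = 0.22 × 5.261 × 10^7 × 2.13 = 2.465 × 10^7 m³
Q = 2130 L/s = 1.84 × 10^5 m³/d
t = ΔV / Q = 2.465 × 10^7 m³ / 1.84 × 10^5 m³/d = 134 d
t = 134 d ≈ 19.14 weeks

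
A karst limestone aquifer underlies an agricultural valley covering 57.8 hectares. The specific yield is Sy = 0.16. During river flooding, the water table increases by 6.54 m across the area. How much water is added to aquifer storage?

ΔV ≈ 6.05 × 10^5 m³

A = 57.8 hectares = 5.78 × 10^5 m²
ΔV = Sy × A × Δh = 0.16 × 5.78 × 10^5 m² × 6.54 m = 6.048 × 10^5 m³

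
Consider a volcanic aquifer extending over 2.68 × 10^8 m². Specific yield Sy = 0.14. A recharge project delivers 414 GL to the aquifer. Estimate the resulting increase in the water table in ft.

Δh ≈ 36.2 ft

ΔV = 414 GL = 4.14 × 10^8 m³
Δh = ΔV / (Sy × A) = 4.14 × 10^8 m³ / (0.14 × 2.68 × 10^8 m²) = 11.03 m
Δh = 11.03 m = 36.2 ft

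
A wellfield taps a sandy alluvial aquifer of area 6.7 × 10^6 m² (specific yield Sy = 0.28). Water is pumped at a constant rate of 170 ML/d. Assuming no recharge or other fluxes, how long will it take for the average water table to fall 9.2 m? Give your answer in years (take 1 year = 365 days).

ΔV = Sy × A × Δh = 0.28 × 6.7 × 10^6 × 9.2 = 1.726 × 10^7 m³
Q = 170 ML/d = 1.7 × 10^5 m³/d
t = ΔV / Q = 1.726 × 10^7 m³ / 1.7 × 10^5 m³/d = 101.5 d
t = 101.5 d ≈ 0.2781 years

t ≈ 0.278 years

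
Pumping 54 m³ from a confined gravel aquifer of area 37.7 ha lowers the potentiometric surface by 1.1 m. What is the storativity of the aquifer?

A = 37.7 ha = 3.77 × 10^5 m²
S = ΔV / (A × Δh) = 54 m³ / (3.77 × 10^5 m² × 1.1 m) = 1.302 × 10^-4

S ≈ 1.3 × 10^-4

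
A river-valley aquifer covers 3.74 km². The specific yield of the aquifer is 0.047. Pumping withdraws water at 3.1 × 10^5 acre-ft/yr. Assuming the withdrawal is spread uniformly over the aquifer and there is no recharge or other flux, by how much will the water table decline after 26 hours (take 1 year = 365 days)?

A = 3.74 km² = 3.74 × 10^6 m²
Q = 3.1 × 10^5 acre-ft/yr = 1.048 × 10^6 m³/d
t = 26 hours = 1.083 d
ΔV = Q × t = 1.048 × 10^6 m³/d × 1.083 d = 1.135 × 10^6 m³
Δh = ΔV / (Sy × A) = 1.135 × 10^6 / (0.047 × 3.74 × 10^6) = 6.456 m

Δh ≈ 6.46 m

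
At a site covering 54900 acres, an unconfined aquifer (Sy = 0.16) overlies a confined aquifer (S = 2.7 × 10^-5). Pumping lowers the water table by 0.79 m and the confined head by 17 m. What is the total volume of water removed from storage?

ΔV ≈ 2.82 × 10^7 m³

A = 54900 acres = 2.222 × 10^8 m²
Unconfined: ΔV_u = Sy × A × Δh_u = 0.16 × 2.222 × 10^8 × 0.79 = 2.808 × 10^7 m³
Confined: ΔV_c = S × A × Δh_c = 2.7 × 10^-5 × 2.222 × 10^8 × 17 = 1.02 × 10^5 m³
Total ΔV = 2.808 × 10^7 + 1.02 × 10^5 = 2.818 × 10^7 m³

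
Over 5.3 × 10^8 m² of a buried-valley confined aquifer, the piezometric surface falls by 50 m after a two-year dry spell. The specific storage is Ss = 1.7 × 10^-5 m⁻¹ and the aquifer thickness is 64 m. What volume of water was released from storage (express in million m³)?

ΔV ≈ 28.8 million m³

S = Ss × b = 1.7 × 10^-5 m⁻¹ × 64 m = 1.088 × 10^-3
ΔV = S × A × Δh = 0.001088 × 5.3 × 10^8 m² × 50 m = 2.883 × 10^7 m³
ΔV = 2.883 × 10^7 m³ = 28.83 million m³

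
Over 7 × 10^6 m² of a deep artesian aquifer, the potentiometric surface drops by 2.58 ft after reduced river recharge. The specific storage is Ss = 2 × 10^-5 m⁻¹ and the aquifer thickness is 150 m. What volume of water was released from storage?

ΔV ≈ 16500 m³

S = Ss × b = 2 × 10^-5 m⁻¹ × 150 m = 3 × 10^-3
Δh = 2.58 ft = 0.7864 m
ΔV = S × A × Δh = 0.003 × 7 × 10^6 m² × 0.7864 m = 16510 m³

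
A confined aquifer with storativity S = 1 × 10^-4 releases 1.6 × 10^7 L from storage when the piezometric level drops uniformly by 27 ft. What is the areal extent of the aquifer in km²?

Δh = 27 ft = 8.23 m
ΔV = 1.6 × 10^7 L = 16000 m³
A = ΔV / (S × Δh) = 16000 / (1 × 10^-4 × 8.23) = 1.944 × 10^7 m²
A = 1.944 × 10^7 m² = 19.44 km²

A ≈ 19.4 km²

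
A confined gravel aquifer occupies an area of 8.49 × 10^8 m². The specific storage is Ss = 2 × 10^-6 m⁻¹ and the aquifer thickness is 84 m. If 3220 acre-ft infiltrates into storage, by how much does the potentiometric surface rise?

Δh ≈ 27.8 m

S = Ss × b = 2 × 10^-6 m⁻¹ × 84 m = 1.68 × 10^-4
ΔV = 3220 acre-ft = 3.972 × 10^6 m³
Δh = ΔV / (S × A) = 3.972 × 10^6 m³ / (1.68 × 10^-4 × 8.49 × 10^8 m²) = 27.85 m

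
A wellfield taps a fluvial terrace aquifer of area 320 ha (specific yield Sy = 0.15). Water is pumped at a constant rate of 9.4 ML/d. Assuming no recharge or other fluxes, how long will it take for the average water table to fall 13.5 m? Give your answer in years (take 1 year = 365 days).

t ≈ 1.89 years

A = 320 ha = 3.2 × 10^6 m²
ΔV = Sy × A × Δh = 0.15 × 3.2 × 10^6 × 13.5 = 6.48 × 10^6 m³
Q = 9.4 ML/d = 9400 m³/d
t = ΔV / Q = 6.48 × 10^6 m³ / 9400 m³/d = 689.4 d
t = 689.4 d ≈ 1.889 years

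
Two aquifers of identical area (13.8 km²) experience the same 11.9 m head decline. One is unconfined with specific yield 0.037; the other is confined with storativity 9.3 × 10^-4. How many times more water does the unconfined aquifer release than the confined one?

A = 13.8 km² = 1.38 × 10^7 m²
Unconfined: ΔV_u = Sy × A × Δh = 0.037 × 1.38 × 10^7 × 11.9 = 6.076 × 10^6 m³
Confined: ΔV_c = S × A × Δh = 9.3 × 10^-4 × 1.38 × 10^7 × 11.9 = 1.527 × 10^5 m³
Ratio = ΔV_u / ΔV_c = Sy / S = 0.037 / 9.3 × 10^-4 = 39.78

ΔV_u / ΔV_c ≈ 39.8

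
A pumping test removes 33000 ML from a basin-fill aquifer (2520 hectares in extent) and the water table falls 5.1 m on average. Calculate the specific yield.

A = 2520 hectares = 2.52 × 10^7 m²
ΔV = 33000 ML = 3.3 × 10^7 m³
Sy = ΔV / (A × Δh) = 3.3 × 10^7 m³ / (2.52 × 10^7 m² × 5.1 m) = 0.2568

Sy ≈ 0.26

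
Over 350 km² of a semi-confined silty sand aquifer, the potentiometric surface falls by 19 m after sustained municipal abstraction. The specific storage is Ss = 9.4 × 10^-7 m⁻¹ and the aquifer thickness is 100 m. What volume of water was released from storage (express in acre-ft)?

ΔV ≈ 507 acre-ft

S = Ss × b = 9.4 × 10^-7 m⁻¹ × 100 m = 9.4 × 10^-5
A = 350 km² = 3.5 × 10^8 m²
ΔV = S × A × Δh = 9.4 × 10^-5 × 3.5 × 10^8 m² × 19 m = 6.251 × 10^5 m³
ΔV = 6.251 × 10^5 m³ = 506.8 acre-ft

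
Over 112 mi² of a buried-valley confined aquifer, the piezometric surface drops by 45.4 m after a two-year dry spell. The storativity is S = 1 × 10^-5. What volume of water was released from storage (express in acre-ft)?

A = 112 mi² = 2.901 × 10^8 m²
ΔV = S × A × Δh = 1 × 10^-5 × 2.901 × 10^8 m² × 45.4 m = 1.317 × 10^5 m³
ΔV = 1.317 × 10^5 m³ = 106.8 acre-ft

ΔV ≈ 107 acre-ft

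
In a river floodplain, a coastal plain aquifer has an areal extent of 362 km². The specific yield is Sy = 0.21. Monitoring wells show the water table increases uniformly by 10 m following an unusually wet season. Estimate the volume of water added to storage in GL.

A = 362 km² = 3.62 × 10^8 m²
ΔV = Sy × A × Δh = 0.21 × 3.62 × 10^8 m² × 10 m = 7.602 × 10^8 m³
ΔV = 7.602 × 10^8 m³ = 760.2 GL

ΔV ≈ 760 GL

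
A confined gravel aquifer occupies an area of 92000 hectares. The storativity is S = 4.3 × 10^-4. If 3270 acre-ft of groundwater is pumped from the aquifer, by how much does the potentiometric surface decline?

A = 92000 hectares = 9.2 × 10^8 m²
ΔV = 3270 acre-ft = 4.033 × 10^6 m³
Δh = ΔV / (S × A) = 4.033 × 10^6 m³ / (4.3 × 10^-4 × 9.2 × 10^8 m²) = 10.2 m

Δh ≈ 10.2 m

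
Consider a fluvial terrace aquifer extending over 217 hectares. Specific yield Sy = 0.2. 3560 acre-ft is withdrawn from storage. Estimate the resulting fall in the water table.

Δh ≈ 10.1 m

A = 217 hectares = 2.17 × 10^6 m²
ΔV = 3560 acre-ft = 4.391 × 10^6 m³
Δh = ΔV / (Sy × A) = 4.391 × 10^6 m³ / (0.2 × 2.17 × 10^6 m²) = 10.12 m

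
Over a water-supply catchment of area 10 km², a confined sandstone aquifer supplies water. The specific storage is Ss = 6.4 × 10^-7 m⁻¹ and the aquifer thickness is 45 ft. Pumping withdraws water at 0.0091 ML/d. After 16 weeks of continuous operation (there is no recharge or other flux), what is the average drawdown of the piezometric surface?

Δh ≈ 11.6 m

b = 45 ft = 13.72 m
S = Ss × b = 6.4 × 10^-7 m⁻¹ × 13.72 m = 8.778 × 10^-6
A = 10 km² = 1 × 10^7 m²
Q = 0.0091 ML/d = 9.1 m³/d
t = 16 weeks = 112 d
ΔV = Q × t = 9.1 m³/d × 112 d = 1019 m³
Δh = ΔV / (S × A) = 1019 / (8.778 × 10^-6 × 1 × 10^7) = 11.61 m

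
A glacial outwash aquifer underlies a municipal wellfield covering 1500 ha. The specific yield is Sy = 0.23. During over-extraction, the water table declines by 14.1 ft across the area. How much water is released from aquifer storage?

A = 1500 ha = 1.5 × 10^7 m²
Δh = 14.1 ft = 4.298 m
ΔV = Sy × A × Δh = 0.23 × 1.5 × 10^7 m² × 4.298 m = 1.483 × 10^7 m³

ΔV ≈ 1.48 × 10^7 m³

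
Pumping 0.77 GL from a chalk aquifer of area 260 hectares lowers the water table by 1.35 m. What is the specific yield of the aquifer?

A = 260 hectares = 2.6 × 10^6 m²
ΔV = 0.77 GL = 7.7 × 10^5 m³
Sy = ΔV / (A × Δh) = 7.7 × 10^5 m³ / (2.6 × 10^6 m² × 1.35 m) = 0.2194

Sy ≈ 0.22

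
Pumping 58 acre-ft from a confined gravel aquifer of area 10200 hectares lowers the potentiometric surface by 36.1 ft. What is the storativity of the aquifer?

A = 10200 hectares = 1.02 × 10^8 m²
Δh = 36.1 ft = 11 m
ΔV = 58 acre-ft = 71540 m³
S = ΔV / (A × Δh) = 71540 m³ / (1.02 × 10^8 m² × 11 m) = 6.374 × 10^-5

S ≈ 6.4 × 10^-5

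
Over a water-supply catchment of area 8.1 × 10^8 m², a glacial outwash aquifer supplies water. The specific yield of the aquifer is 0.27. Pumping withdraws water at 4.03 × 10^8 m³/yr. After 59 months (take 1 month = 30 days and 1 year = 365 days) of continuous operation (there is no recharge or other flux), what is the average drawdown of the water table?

Q = 4.03 × 10^8 m³/yr = 1.104 × 10^6 m³/d
t = 59 months = 1770 d
ΔV = Q × t = 1.104 × 10^6 m³/d × 1770 d = 1.954 × 10^9 m³
Δh = ΔV / (Sy × A) = 1.954 × 10^9 / (0.27 × 8.1 × 10^8) = 8.936 m

Δh ≈ 8.94 m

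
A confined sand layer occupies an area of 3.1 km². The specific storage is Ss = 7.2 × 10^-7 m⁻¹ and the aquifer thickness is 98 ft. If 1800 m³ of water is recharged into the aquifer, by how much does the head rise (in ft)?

b = 98 ft = 29.87 m
S = Ss × b = 7.2 × 10^-7 m⁻¹ × 29.87 m = 2.151 × 10^-5
A = 3.1 km² = 3.1 × 10^6 m²
Δh = ΔV / (S × A) = 1800 m³ / (2.151 × 10^-5 × 3.1 × 10^6 m²) = 27 m
Δh = 27 m = 88.58 ft

Δh ≈ 88.6 ft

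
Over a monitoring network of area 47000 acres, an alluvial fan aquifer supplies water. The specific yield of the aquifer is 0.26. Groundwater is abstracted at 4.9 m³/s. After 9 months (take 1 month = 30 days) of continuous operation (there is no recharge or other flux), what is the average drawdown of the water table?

A = 47000 acres = 1.902 × 10^8 m²
Q = 4.9 m³/s = 4.234 × 10^5 m³/d
t = 9 months = 270 d
ΔV = Q × t = 4.234 × 10^5 m³/d × 270 d = 1.143 × 10^8 m³
Δh = ΔV / (Sy × A) = 1.143 × 10^8 / (0.26 × 1.902 × 10^8) = 2.311 m

Δh ≈ 2.31 m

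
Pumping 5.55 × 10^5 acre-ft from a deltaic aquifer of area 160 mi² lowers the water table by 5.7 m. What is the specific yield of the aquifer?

Sy ≈ 0.29

A = 160 mi² = 4.144 × 10^8 m²
ΔV = 5.55 × 10^5 acre-ft = 6.846 × 10^8 m³
Sy = ΔV / (A × Δh) = 6.846 × 10^8 m³ / (4.144 × 10^8 m² × 5.7 m) = 0.2898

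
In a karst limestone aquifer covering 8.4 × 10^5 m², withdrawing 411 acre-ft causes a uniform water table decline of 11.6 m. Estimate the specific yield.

ΔV = 411 acre-ft = 5.07 × 10^5 m³
Sy = ΔV / (A × Δh) = 5.07 × 10^5 m³ / (8.4 × 10^5 m² × 11.6 m) = 0.05203

Sy ≈ 0.052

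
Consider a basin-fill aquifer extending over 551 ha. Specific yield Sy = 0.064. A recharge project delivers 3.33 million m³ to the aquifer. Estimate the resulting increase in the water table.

A = 551 ha = 5.51 × 10^6 m²
ΔV = 3.33 million m³ = 3.33 × 10^6 m³
Δh = ΔV / (Sy × A) = 3.33 × 10^6 m³ / (0.064 × 5.51 × 10^6 m²) = 9.443 m

Δh ≈ 9.44 m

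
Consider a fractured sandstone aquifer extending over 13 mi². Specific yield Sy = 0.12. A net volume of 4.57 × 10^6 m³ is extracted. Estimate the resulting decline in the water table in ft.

A = 13 mi² = 3.367 × 10^7 m²
Δh = ΔV / (Sy × A) = 4.57 × 10^6 m³ / (0.12 × 3.367 × 10^7 m²) = 1.131 m
Δh = 1.131 m = 3.711 ft

Δh ≈ 3.71 ft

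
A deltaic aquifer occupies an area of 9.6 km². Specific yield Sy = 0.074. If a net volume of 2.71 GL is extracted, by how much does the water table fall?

A = 9.6 km² = 9.6 × 10^6 m²
ΔV = 2.71 GL = 2.71 × 10^6 m³
Δh = ΔV / (Sy × A) = 2.71 × 10^6 m³ / (0.074 × 9.6 × 10^6 m²) = 3.815 m

Δh ≈ 3.81 m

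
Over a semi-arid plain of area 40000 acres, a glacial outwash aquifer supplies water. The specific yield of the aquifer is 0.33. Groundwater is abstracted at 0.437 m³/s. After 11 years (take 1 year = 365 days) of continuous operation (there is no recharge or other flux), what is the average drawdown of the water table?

Δh ≈ 2.84 m

A = 40000 acres = 1.619 × 10^8 m²
Q = 0.437 m³/s = 37760 m³/d
t = 11 years = 4015 d
ΔV = Q × t = 37760 m³/d × 4015 d = 1.516 × 10^8 m³
Δh = ΔV / (Sy × A) = 1.516 × 10^8 / (0.33 × 1.619 × 10^8) = 2.838 m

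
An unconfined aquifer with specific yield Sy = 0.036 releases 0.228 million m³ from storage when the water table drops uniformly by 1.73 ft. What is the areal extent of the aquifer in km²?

A ≈ 12 km²

Δh = 1.73 ft = 0.5273 m
ΔV = 0.228 million m³ = 2.28 × 10^5 m³
A = ΔV / (Sy × Δh) = 2.28 × 10^5 / (0.036 × 0.5273) = 1.201 × 10^7 m²
A = 1.201 × 10^7 m² = 12.01 km²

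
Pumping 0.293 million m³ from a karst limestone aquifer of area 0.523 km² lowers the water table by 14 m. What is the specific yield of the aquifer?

A = 0.523 km² = 5.23 × 10^5 m²
ΔV = 0.293 million m³ = 2.93 × 10^5 m³
Sy = ΔV / (A × Δh) = 2.93 × 10^5 m³ / (5.23 × 10^5 m² × 14 m) = 0.04002

Sy ≈ 0.04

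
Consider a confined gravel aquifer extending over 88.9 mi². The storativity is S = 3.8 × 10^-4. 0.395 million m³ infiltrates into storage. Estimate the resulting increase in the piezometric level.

A = 88.9 mi² = 2.302 × 10^8 m²
ΔV = 0.395 million m³ = 3.95 × 10^5 m³
Δh = ΔV / (S × A) = 3.95 × 10^5 m³ / (3.8 × 10^-4 × 2.302 × 10^8 m²) = 4.515 m

Δh ≈ 4.51 m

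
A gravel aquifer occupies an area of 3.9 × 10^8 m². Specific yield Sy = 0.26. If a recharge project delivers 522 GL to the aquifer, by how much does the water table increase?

ΔV = 522 GL = 5.22 × 10^8 m³
Δh = ΔV / (Sy × A) = 5.22 × 10^8 m³ / (0.26 × 3.9 × 10^8 m²) = 5.148 m

Δh ≈ 5.15 m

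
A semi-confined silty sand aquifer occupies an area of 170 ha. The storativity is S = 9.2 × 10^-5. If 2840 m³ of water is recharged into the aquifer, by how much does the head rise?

A = 170 ha = 1.7 × 10^6 m²
Δh = ΔV / (S × A) = 2840 m³ / (9.2 × 10^-5 × 1.7 × 10^6 m²) = 18.16 m

Δh ≈ 18.2 m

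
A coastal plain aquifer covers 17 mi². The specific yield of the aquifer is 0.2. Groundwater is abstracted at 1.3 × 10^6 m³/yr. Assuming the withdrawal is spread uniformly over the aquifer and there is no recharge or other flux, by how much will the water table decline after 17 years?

A = 17 mi² = 4.403 × 10^7 m²
Q = 1.3 × 10^6 m³/yr = 3562 m³/d
t = 17 years = 6205 d
ΔV = Q × t = 3562 m³/d × 6205 d = 2.21 × 10^7 m³
Δh = ΔV / (Sy × A) = 2.21 × 10^7 / (0.2 × 4.403 × 10^7) = 2.51 m

Δh ≈ 2.51 m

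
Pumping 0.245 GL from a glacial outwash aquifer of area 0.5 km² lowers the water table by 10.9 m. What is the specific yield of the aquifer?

A = 0.5 km² = 5 × 10^5 m²
ΔV = 0.245 GL = 2.45 × 10^5 m³
Sy = ΔV / (A × Δh) = 2.45 × 10^5 m³ / (5 × 10^5 m² × 10.9 m) = 0.04495

Sy ≈ 0.045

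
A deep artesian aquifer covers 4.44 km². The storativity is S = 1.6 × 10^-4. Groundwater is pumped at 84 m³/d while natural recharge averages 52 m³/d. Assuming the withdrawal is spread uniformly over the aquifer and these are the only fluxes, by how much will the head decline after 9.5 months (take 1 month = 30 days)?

Δh ≈ 12.8 m

A = 4.44 km² = 4.44 × 10^6 m²
Net abstraction = 84 − 52 = 32 m³/d
t = 9.5 months = 285 d
ΔV = Q × t = 32 m³/d × 285 d = 9120 m³
Δh = ΔV / (S × A) = 9120 / (1.6 × 10^-4 × 4.44 × 10^6) = 12.84 m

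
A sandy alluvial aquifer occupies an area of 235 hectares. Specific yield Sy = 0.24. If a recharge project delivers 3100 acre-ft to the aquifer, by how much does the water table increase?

Δh ≈ 6.78 m

A = 235 hectares = 2.35 × 10^6 m²
ΔV = 3100 acre-ft = 3.824 × 10^6 m³
Δh = ΔV / (Sy × A) = 3.824 × 10^6 m³ / (0.24 × 2.35 × 10^6 m²) = 6.78 m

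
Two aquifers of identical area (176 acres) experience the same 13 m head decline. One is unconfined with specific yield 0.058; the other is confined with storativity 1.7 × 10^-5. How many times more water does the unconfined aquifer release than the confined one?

A = 176 acres = 7.122 × 10^5 m²
Unconfined: ΔV_u = Sy × A × Δh = 0.058 × 7.122 × 10^5 × 13 = 5.37 × 10^5 m³
Confined: ΔV_c = S × A × Δh = 1.7 × 10^-5 × 7.122 × 10^5 × 13 = 157.4 m³
Ratio = ΔV_u / ΔV_c = Sy / S = 0.058 / 1.7 × 10^-5 = 3412

ΔV_u / ΔV_c ≈ 3410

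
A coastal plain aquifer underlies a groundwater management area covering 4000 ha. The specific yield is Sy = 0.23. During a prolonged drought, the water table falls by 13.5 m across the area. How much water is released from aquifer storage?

ΔV ≈ 1.24 × 10^8 m³

A = 4000 ha = 4 × 10^7 m²
ΔV = Sy × A × Δh = 0.23 × 4 × 10^7 m² × 13.5 m = 1.242 × 10^8 m³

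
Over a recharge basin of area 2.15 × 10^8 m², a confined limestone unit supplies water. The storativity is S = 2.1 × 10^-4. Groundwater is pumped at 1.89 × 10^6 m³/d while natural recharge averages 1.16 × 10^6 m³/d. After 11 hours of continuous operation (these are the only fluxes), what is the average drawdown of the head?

Net abstraction = 1.89 × 10^6 − 1.16 × 10^6 = 7.3 × 10^5 m³/d
t = 11 hours = 0.4583 d
ΔV = Q × t = 7.3 × 10^5 m³/d × 0.4583 d = 3.346 × 10^5 m³
Δh = ΔV / (S × A) = 3.346 × 10^5 / (2.1 × 10^-4 × 2.15 × 10^8) = 7.41 m

Δh ≈ 7.41 m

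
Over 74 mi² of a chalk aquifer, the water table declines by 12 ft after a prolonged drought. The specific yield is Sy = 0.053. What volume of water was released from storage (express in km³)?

ΔV ≈ 0.0372 km³

A = 74 mi² = 1.917 × 10^8 m²
Δh = 12 ft = 3.658 m
ΔV = Sy × A × Δh = 0.053 × 1.917 × 10^8 m² × 3.658 m = 3.715 × 10^7 m³
ΔV = 3.715 × 10^7 m³ = 0.03715 km³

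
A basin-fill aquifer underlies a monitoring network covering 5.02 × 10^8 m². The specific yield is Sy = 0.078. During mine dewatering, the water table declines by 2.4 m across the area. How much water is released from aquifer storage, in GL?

ΔV ≈ 94 GL

ΔV = Sy × A × Δh = 0.078 × 5.02 × 10^8 m² × 2.4 m = 9.397 × 10^7 m³
ΔV = 9.397 × 10^7 m³ = 93.97 GL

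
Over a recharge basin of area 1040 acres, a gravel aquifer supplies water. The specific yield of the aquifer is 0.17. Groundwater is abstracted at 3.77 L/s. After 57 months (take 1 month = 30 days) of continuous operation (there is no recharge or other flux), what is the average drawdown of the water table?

Δh ≈ 0.778 m

A = 1040 acres = 4.209 × 10^6 m²
Q = 3.77 L/s = 325.7 m³/d
t = 57 months = 1710 d
ΔV = Q × t = 325.7 m³/d × 1710 d = 5.57 × 10^5 m³
Δh = ΔV / (Sy × A) = 5.57 × 10^5 / (0.17 × 4.209 × 10^6) = 0.7785 m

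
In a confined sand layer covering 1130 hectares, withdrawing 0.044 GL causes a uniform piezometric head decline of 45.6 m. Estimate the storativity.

A = 1130 hectares = 1.13 × 10^7 m²
ΔV = 0.044 GL = 44000 m³
S = ΔV / (A × Δh) = 44000 m³ / (1.13 × 10^7 m² × 45.6 m) = 8.539 × 10^-5

S ≈ 8.5 × 10^-5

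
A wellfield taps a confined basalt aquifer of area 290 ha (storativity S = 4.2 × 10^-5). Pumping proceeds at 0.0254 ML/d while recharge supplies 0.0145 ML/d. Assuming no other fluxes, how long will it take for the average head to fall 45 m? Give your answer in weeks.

t ≈ 71.8 weeks

A = 290 ha = 2.9 × 10^6 m²
ΔV = S × A × Δh = 4.2 × 10^-5 × 2.9 × 10^6 × 45 = 5481 m³
Net withdrawal = 0.0254 − 0.0145 = 0.0109 ML/d = 10.9 m³/d
t = ΔV / Q = 5481 m³ / 10.9 m³/d = 502.8 d
t = 502.8 d ≈ 71.83 weeks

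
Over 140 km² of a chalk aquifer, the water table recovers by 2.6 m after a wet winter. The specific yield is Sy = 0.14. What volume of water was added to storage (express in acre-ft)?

ΔV ≈ 41300 acre-ft

A = 140 km² = 1.4 × 10^8 m²
ΔV = Sy × A × Δh = 0.14 × 1.4 × 10^8 m² × 2.6 m = 5.096 × 10^7 m³
ΔV = 5.096 × 10^7 m³ = 41310 acre-ft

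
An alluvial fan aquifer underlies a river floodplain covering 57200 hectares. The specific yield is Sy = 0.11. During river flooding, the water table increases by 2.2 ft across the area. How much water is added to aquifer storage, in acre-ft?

A = 57200 hectares = 5.72 × 10^8 m²
Δh = 2.2 ft = 0.6706 m
ΔV = Sy × A × Δh = 0.11 × 5.72 × 10^8 m² × 0.6706 m = 4.219 × 10^7 m³
ΔV = 4.219 × 10^7 m³ = 34210 acre-ft

ΔV ≈ 34200 acre-ft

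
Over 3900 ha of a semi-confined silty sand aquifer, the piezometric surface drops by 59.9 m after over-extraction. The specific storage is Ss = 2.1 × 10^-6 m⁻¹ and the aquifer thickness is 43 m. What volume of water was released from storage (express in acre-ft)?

ΔV ≈ 171 acre-ft

S = Ss × b = 2.1 × 10^-6 m⁻¹ × 43 m = 9.03 × 10^-5
A = 3900 ha = 3.9 × 10^7 m²
ΔV = S × A × Δh = 9.03 × 10^-5 × 3.9 × 10^7 m² × 59.9 m = 2.109 × 10^5 m³
ΔV = 2.109 × 10^5 m³ = 171 acre-ft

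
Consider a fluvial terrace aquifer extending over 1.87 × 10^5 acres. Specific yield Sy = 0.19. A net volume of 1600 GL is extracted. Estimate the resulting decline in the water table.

Δh ≈ 11.1 m

A = 1.87 × 10^5 acres = 7.568 × 10^8 m²
ΔV = 1600 GL = 1.6 × 10^9 m³
Δh = ΔV / (Sy × A) = 1.6 × 10^9 m³ / (0.19 × 7.568 × 10^8 m²) = 11.13 m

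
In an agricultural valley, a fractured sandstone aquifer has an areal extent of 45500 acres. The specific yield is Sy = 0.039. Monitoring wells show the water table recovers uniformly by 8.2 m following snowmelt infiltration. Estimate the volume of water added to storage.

A = 45500 acres = 1.841 × 10^8 m²
ΔV = Sy × A × Δh = 0.039 × 1.841 × 10^8 m² × 8.2 m = 5.889 × 10^7 m³

ΔV ≈ 5.89 × 10^7 m³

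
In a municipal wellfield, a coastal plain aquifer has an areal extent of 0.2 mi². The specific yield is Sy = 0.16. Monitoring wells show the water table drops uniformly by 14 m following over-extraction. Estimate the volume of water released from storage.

ΔV ≈ 1.16 × 10^6 m³

A = 0.2 mi² = 5.18 × 10^5 m²
ΔV = Sy × A × Δh = 0.16 × 5.18 × 10^5 m² × 14 m = 1.16 × 10^6 m³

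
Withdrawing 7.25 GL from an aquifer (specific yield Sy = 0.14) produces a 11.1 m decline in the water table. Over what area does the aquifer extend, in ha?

A ≈ 467 ha

ΔV = 7.25 GL = 7.25 × 10^6 m³
A = ΔV / (Sy × Δh) = 7.25 × 10^6 / (0.14 × 11.1) = 4.665 × 10^6 m²
A = 4.665 × 10^6 m² = 466.5 ha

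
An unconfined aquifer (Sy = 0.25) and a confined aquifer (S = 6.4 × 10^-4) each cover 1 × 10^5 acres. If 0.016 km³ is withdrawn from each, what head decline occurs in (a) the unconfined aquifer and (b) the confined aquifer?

Δh_u ≈ 0.158 m; Δh_c ≈ 61.8 m

A = 1 × 10^5 acres = 4.047 × 10^8 m²
ΔV = 0.016 km³ = 1.6 × 10^7 m³
Unconfined: Δh_u = ΔV/(Sy·A) = 1.6 × 10^7/(0.25 × 4.047 × 10^8) = 0.1581 m
Confined: Δh_c = ΔV/(S·A) = 1.6 × 10^7/(6.4 × 10^-4 × 4.047 × 10^8) = 61.78 m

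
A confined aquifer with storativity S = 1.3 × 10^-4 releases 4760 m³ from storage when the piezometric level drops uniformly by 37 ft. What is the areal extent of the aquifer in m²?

A ≈ 3.25 × 10^6 m²

Δh = 37 ft = 11.28 m
A = ΔV / (S × Δh) = 4760 / (1.3 × 10^-4 × 11.28) = 3.247 × 10^6 m²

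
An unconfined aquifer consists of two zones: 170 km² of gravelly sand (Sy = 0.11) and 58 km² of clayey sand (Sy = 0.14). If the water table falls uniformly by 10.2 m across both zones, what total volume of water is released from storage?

A₁ = 170 km² = 1.7 × 10^8 m²; A₂ = 58 km² = 5.8 × 10^7 m²
ΔV₁ = 0.11 × 1.7 × 10^8 × 10.2 = 1.907 × 10^8 m³
ΔV₂ = 0.14 × 5.8 × 10^7 × 10.2 = 8.282 × 10^7 m³
ΔV = ΔV₁ + ΔV₂ = 2.736 × 10^8 m³

ΔV ≈ 2.74 × 10^8 m³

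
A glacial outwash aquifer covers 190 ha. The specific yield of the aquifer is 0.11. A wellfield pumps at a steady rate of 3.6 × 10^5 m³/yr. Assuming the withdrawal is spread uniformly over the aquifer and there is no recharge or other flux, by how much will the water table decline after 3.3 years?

A = 190 ha = 1.9 × 10^6 m²
Q = 3.6 × 10^5 m³/yr = 986.3 m³/d
t = 3.3 years = 1204 d
ΔV = Q × t = 986.3 m³/d × 1204 d = 1.188 × 10^6 m³
Δh = ΔV / (Sy × A) = 1.188 × 10^6 / (0.11 × 1.9 × 10^6) = 5.684 m

Δh ≈ 5.68 m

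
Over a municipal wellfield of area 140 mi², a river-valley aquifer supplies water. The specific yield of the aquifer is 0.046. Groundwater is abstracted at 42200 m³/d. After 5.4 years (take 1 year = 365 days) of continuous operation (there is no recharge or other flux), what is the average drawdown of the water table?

A = 140 mi² = 3.626 × 10^8 m²
t = 5.4 years = 1971 d
ΔV = Q × t = 42200 m³/d × 1971 d = 8.318 × 10^7 m³
Δh = ΔV / (Sy × A) = 8.318 × 10^7 / (0.046 × 3.626 × 10^8) = 4.987 m

Δh ≈ 4.99 m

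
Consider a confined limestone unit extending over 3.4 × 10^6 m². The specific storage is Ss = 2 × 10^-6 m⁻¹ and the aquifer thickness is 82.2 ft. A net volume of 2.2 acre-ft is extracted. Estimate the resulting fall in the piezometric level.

Δh ≈ 15.9 m

b = 82.2 ft = 25.05 m
S = Ss × b = 2 × 10^-6 m⁻¹ × 25.05 m = 5.011 × 10^-5
ΔV = 2.2 acre-ft = 2714 m³
Δh = ΔV / (S × A) = 2714 m³ / (5.011 × 10^-5 × 3.4 × 10^6 m²) = 15.93 m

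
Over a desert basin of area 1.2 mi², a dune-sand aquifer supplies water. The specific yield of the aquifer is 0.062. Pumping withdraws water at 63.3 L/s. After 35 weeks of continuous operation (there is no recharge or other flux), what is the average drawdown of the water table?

Δh ≈ 6.95 m

A = 1.2 mi² = 3.108 × 10^6 m²
Q = 63.3 L/s = 5469 m³/d
t = 35 weeks = 245 d
ΔV = Q × t = 5469 m³/d × 245 d = 1.34 × 10^6 m³
Δh = ΔV / (Sy × A) = 1.34 × 10^6 / (0.062 × 3.108 × 10^6) = 6.954 m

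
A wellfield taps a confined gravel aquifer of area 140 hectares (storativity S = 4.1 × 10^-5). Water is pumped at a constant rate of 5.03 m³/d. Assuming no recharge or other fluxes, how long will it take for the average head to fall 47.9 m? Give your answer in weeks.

t ≈ 78.1 weeks

A = 140 hectares = 1.4 × 10^6 m²
ΔV = S × A × Δh = 4.1 × 10^-5 × 1.4 × 10^6 × 47.9 = 2749 m³
t = ΔV / Q = 2749 m³ / 5.03 m³/d = 546.6 d
t = 546.6 d ≈ 78.09 weeks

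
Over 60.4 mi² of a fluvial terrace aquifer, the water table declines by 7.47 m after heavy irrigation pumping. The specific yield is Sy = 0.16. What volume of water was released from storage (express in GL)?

ΔV ≈ 187 GL

A = 60.4 mi² = 1.564 × 10^8 m²
ΔV = Sy × A × Δh = 0.16 × 1.564 × 10^8 m² × 7.47 m = 1.87 × 10^8 m³
ΔV = 1.87 × 10^8 m³ = 187 GL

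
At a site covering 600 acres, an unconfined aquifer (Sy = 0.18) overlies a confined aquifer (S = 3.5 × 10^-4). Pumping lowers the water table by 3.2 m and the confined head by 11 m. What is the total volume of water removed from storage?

A = 600 acres = 2.428 × 10^6 m²
Unconfined: ΔV_u = Sy × A × Δh_u = 0.18 × 2.428 × 10^6 × 3.2 = 1.399 × 10^6 m³
Confined: ΔV_c = S × A × Δh_c = 3.5 × 10^-4 × 2.428 × 10^6 × 11 = 9348 m³
Total ΔV = 1.399 × 10^6 + 9348 = 1.408 × 10^6 m³

ΔV ≈ 1.41 × 10^6 m³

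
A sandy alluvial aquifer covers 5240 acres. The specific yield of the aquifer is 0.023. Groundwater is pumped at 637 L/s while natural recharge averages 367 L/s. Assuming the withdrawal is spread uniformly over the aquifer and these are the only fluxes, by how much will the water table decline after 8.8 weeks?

A = 5240 acres = 2.121 × 10^7 m²
Net abstraction = 637 − 367 = 270 L/s
Q_net = 270 L/s = 23330 m³/d
t = 8.8 weeks = 61.6 d
ΔV = Q × t = 23330 m³/d × 61.6 d = 1.437 × 10^6 m³
Δh = ΔV / (Sy × A) = 1.437 × 10^6 / (0.023 × 2.121 × 10^7) = 2.946 m

Δh ≈ 2.95 m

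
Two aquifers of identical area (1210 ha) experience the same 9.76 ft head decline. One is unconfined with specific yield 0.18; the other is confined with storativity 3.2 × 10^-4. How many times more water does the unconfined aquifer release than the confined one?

A = 1210 ha = 1.21 × 10^7 m²
Δh = 9.76 ft = 2.975 m
Unconfined: ΔV_u = Sy × A × Δh = 0.18 × 1.21 × 10^7 × 2.975 = 6.479 × 10^6 m³
Confined: ΔV_c = S × A × Δh = 3.2 × 10^-4 × 1.21 × 10^7 × 2.975 = 11520 m³
Ratio = ΔV_u / ΔV_c = Sy / S = 0.18 / 3.2 × 10^-4 = 562.5

ΔV_u / ΔV_c ≈ 562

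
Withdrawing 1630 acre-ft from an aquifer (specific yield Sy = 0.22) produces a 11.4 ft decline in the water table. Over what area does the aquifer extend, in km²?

A ≈ 2.63 km²

Δh = 11.4 ft = 3.475 m
ΔV = 1630 acre-ft = 2.011 × 10^6 m³
A = ΔV / (Sy × Δh) = 2.011 × 10^6 / (0.22 × 3.475) = 2.63 × 10^6 m²
A = 2.63 × 10^6 m² = 2.63 km²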